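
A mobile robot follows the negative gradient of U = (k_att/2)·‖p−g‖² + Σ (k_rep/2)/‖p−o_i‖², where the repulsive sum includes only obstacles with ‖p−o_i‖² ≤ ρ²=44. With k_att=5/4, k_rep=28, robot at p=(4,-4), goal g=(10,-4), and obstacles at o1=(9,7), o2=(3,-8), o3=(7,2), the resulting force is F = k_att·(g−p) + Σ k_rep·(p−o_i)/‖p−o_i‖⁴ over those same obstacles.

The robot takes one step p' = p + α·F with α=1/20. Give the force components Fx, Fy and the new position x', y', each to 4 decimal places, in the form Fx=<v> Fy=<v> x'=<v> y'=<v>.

Fx=7.5969 Fy=0.3875 x'=4.3798 y'=-3.9806

F_att = 5/4·(g−p) = 5/4·(6,0) = (7.5000,0.0000)
o1: d²=146 > ρ²=44 → inactive
o2: d²=17 ≤ ρ²=44; F_rep = 28·(1,4)/17² = (0.0969,0.3875)
o3: d²=45 > ρ²=44 → inactive
F = F_att + ΣF_rep = (7.5969,0.3875)
p' = p + 1/20·F = (4.3798,-3.9806)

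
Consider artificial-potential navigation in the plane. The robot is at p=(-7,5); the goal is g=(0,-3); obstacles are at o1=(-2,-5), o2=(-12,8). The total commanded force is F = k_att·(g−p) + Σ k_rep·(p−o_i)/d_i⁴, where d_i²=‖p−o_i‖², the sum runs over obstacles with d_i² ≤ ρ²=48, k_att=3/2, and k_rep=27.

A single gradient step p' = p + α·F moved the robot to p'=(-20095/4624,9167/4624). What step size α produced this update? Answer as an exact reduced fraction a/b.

α = 1/4

F_att = 3/2·(g−p) = 3/2·(7,-8) = (10.5000,-12.0000)
o1: d²=125 > ρ²=48 → inactive
o2: d²=34 ≤ ρ²=48; F_rep = 27·(5,-3)/34² = (0.1168,-0.0701)
F = F_att + ΣF_rep = (10.6168,-12.0701)
Δp = p'−p = (2.6542,-3.0175); α = Δx/Fx = (12273/4624) / (12273/1156) = 1/4
check: Δy/Fy = (-13953/4624) / (-13953/1156) = 1/4 ✓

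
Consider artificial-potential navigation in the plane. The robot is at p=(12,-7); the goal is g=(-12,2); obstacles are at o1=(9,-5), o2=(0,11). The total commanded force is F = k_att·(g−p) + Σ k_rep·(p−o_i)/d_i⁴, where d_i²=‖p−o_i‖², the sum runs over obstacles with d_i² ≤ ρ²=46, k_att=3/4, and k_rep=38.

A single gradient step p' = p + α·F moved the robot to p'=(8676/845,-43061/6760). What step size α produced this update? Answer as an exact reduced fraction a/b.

α = 1/10

F_att = 3/4·(g−p) = 3/4·(-24,9) = (-18.0000,6.7500)
o1: d²=13 ≤ ρ²=46; F_rep = 38·(3,-2)/13² = (0.6746,-0.4497)
o2: d²=468 > ρ²=46 → inactive
F = F_att + ΣF_rep = (-17.3254,6.3003)
Δp = p'−p = (-1.7325,0.6300); α = Δx/Fx = (-1464/845) / (-2928/169) = 1/10
check: Δy/Fy = (4259/6760) / (4259/676) = 1/10 ✓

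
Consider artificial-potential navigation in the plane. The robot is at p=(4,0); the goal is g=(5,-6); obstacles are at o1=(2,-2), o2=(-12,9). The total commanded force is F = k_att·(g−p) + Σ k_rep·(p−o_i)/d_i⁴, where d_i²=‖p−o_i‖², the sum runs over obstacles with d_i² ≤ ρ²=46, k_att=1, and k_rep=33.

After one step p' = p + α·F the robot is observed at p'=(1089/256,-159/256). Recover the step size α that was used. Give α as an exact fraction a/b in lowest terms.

α = 1/8

F_att = 1·(g−p) = 1·(1,-6) = (1.0000,-6.0000)
o1: d²=8 ≤ ρ²=46; F_rep = 33·(2,2)/8² = (1.0312,1.0312)
o2: d²=337 > ρ²=46 → inactive
F = F_att + ΣF_rep = (2.0312,-4.9688)
Δp = p'−p = (0.2539,-0.6211); α = Δx/Fx = (65/256) / (65/32) = 1/8
check: Δy/Fy = (-159/256) / (-159/32) = 1/8 ✓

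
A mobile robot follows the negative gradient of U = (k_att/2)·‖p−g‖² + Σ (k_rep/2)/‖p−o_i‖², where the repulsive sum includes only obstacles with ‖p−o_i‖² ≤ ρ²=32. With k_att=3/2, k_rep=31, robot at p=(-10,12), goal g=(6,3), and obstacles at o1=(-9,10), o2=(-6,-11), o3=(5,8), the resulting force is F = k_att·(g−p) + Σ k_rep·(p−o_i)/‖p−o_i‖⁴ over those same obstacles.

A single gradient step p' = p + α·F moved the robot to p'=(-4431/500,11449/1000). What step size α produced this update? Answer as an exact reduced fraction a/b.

α = 1/20

F_att = 3/2·(g−p) = 3/2·(16,-9) = (24.0000,-13.5000)
o1: d²=5 ≤ ρ²=32; F_rep = 31·(-1,2)/5² = (-1.2400,2.4800)
o2: d²=545 > ρ²=32 → inactive
o3: d²=241 > ρ²=32 → inactive
F = F_att + ΣF_rep = (22.7600,-11.0200)
Δp = p'−p = (1.1380,-0.5510); α = Δx/Fx = (569/500) / (569/25) = 1/20
check: Δy/Fy = (-551/1000) / (-551/50) = 1/20 ✓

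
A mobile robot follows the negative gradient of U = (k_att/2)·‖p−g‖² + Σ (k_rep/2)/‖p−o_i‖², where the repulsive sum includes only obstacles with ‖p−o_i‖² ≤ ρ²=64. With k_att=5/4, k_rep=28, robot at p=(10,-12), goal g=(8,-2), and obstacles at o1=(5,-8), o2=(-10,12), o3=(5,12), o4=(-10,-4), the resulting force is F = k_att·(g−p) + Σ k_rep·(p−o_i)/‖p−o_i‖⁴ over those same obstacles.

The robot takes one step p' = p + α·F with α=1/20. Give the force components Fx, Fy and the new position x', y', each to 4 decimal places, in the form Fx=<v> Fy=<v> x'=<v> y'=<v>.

Fx=-2.4167 Fy=12.4334 x'=9.8792 y'=-11.3783

F_att = 5/4·(g−p) = 5/4·(-2,10) = (-2.5000,12.5000)
o1: d²=41 ≤ ρ²=64; F_rep = 28·(5,-4)/41² = (0.0833,-0.0666)
o2: d²=976 > ρ²=64 → inactive
o3: d²=601 > ρ²=64 → inactive
o4: d²=464 > ρ²=64 → inactive
F = F_att + ΣF_rep = (-2.4167,12.4334)
p' = p + 1/20·F = (9.8792,-11.3783)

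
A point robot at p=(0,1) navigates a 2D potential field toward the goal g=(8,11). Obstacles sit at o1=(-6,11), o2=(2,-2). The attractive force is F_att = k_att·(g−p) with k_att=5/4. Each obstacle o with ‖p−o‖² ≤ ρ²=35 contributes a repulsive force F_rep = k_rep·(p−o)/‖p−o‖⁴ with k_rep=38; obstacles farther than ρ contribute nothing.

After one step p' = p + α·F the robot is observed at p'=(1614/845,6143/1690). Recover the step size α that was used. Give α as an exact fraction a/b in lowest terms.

F_att = 5/4·(g−p) = 5/4·(8,10) = (10.0000,12.5000)
o1: d²=136 > ρ²=35 → inactive
o2: d²=13 ≤ ρ²=35; F_rep = 38·(-2,3)/13² = (-0.4497,0.6746)
F = F_att + ΣF_rep = (9.5503,13.1746)
Δp = p'−p = (1.9101,2.6349); α = Δx/Fx = (1614/845) / (1614/169) = 1/5
check: Δy/Fy = (4453/1690) / (4453/338) = 1/5 ✓

α = 1/5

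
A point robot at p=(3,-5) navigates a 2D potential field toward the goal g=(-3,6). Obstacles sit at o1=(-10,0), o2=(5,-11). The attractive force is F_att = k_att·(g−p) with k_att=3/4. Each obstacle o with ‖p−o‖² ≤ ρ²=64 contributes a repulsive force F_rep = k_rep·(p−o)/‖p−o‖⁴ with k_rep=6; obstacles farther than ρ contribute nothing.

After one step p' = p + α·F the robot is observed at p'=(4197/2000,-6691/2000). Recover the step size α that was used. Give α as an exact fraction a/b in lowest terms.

α = 1/5

F_att = 3/4·(g−p) = 3/4·(-6,11) = (-4.5000,8.2500)
o1: d²=194 > ρ²=64 → inactive
o2: d²=40 ≤ ρ²=64; F_rep = 6·(-2,6)/40² = (-0.0075,0.0225)
F = F_att + ΣF_rep = (-4.5075,8.2725)
Δp = p'−p = (-0.9015,1.6545); α = Δx/Fx = (-1803/2000) / (-1803/400) = 1/5
check: Δy/Fy = (3309/2000) / (3309/400) = 1/5 ✓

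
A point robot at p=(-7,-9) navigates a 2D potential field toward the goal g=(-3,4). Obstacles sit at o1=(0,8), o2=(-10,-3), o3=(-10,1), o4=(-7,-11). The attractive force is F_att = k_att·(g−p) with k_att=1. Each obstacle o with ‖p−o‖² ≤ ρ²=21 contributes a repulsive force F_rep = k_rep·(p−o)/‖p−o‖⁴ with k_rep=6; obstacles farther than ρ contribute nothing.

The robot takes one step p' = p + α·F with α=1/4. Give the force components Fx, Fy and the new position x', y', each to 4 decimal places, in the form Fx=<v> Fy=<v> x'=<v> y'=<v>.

F_att = 1·(g−p) = 1·(4,13) = (4.0000,13.0000)
o1: d²=338 > ρ²=21 → inactive
o2: d²=45 > ρ²=21 → inactive
o3: d²=109 > ρ²=21 → inactive
o4: d²=4 ≤ ρ²=21; F_rep = 6·(0,2)/4² = (0.0000,0.7500)
F = F_att + ΣF_rep = (4.0000,13.7500)
p' = p + 1/4·F = (-6.0000,-5.5625)

Fx=4.0000 Fy=13.7500 x'=-6.0000 y'=-5.5625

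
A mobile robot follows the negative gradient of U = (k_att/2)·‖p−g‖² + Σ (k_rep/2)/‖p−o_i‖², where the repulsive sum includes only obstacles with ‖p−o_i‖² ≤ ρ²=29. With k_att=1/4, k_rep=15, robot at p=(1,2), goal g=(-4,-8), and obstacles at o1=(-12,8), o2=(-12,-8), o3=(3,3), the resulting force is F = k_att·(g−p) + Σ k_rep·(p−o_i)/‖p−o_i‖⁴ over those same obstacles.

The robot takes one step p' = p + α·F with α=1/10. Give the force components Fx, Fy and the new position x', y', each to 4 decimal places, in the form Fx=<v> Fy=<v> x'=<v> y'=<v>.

F_att = 1/4·(g−p) = 1/4·(-5,-10) = (-1.2500,-2.5000)
o1: d²=205 > ρ²=29 → inactive
o2: d²=269 > ρ²=29 → inactive
o3: d²=5 ≤ ρ²=29; F_rep = 15·(-2,-1)/5² = (-1.2000,-0.6000)
F = F_att + ΣF_rep = (-2.4500,-3.1000)
p' = p + 1/10·F = (0.7550,1.6900)

Fx=-2.4500 Fy=-3.1000 x'=0.7550 y'=1.6900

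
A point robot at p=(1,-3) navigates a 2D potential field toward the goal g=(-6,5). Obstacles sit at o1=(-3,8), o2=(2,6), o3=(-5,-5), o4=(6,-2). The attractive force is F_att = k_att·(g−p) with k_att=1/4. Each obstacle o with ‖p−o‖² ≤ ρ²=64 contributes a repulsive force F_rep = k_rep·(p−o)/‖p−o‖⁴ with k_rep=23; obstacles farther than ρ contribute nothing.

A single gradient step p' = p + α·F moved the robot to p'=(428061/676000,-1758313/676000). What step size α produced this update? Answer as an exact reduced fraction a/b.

α = 1/5

F_att = 1/4·(g−p) = 1/4·(-7,8) = (-1.7500,2.0000)
o1: d²=137 > ρ²=64 → inactive
o2: d²=82 > ρ²=64 → inactive
o3: d²=40 ≤ ρ²=64; F_rep = 23·(6,2)/40² = (0.0862,0.0288)
o4: d²=26 ≤ ρ²=64; F_rep = 23·(-5,-1)/26² = (-0.1701,-0.0340)
F = F_att + ΣF_rep = (-1.8339,1.9947)
Δp = p'−p = (-0.3668,0.3989); α = Δx/Fx = (-247939/676000) / (-247939/135200) = 1/5
check: Δy/Fy = (269687/676000) / (269687/135200) = 1/5 ✓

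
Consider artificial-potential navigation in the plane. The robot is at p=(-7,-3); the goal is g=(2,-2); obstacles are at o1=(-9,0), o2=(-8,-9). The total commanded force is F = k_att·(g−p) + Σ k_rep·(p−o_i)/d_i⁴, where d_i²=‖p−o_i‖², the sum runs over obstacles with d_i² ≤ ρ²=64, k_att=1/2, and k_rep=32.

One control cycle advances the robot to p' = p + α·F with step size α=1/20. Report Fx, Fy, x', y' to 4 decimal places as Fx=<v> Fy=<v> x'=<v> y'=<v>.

F_att = 1/2·(g−p) = 1/2·(9,1) = (4.5000,0.5000)
o1: d²=13 ≤ ρ²=64; F_rep = 32·(2,-3)/13² = (0.3787,-0.5680)
o2: d²=37 ≤ ρ²=64; F_rep = 32·(1,6)/37² = (0.0234,0.1402)
F = F_att + ΣF_rep = (4.9021,0.0722)
p' = p + 1/20·F = (-6.7549,-2.9964)

Fx=4.9021 Fy=0.0722 x'=-6.7549 y'=-2.9964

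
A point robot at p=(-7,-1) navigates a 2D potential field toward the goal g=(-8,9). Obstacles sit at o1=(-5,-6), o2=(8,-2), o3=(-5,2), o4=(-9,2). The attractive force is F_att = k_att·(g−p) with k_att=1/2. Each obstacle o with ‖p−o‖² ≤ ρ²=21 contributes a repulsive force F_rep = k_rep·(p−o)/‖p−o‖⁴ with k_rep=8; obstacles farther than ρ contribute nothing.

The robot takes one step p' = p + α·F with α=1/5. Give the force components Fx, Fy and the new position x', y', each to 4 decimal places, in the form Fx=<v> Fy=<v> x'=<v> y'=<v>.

Fx=-0.5000 Fy=4.7160 x'=-7.1000 y'=-0.0568

F_att = 1/2·(g−p) = 1/2·(-1,10) = (-0.5000,5.0000)
o1: d²=29 > ρ²=21 → inactive
o2: d²=226 > ρ²=21 → inactive
o3: d²=13 ≤ ρ²=21; F_rep = 8·(-2,-3)/13² = (-0.0947,-0.1420)
o4: d²=13 ≤ ρ²=21; F_rep = 8·(2,-3)/13² = (0.0947,-0.1420)
F = F_att + ΣF_rep = (-0.5000,4.7160)
p' = p + 1/5·F = (-7.1000,-0.0568)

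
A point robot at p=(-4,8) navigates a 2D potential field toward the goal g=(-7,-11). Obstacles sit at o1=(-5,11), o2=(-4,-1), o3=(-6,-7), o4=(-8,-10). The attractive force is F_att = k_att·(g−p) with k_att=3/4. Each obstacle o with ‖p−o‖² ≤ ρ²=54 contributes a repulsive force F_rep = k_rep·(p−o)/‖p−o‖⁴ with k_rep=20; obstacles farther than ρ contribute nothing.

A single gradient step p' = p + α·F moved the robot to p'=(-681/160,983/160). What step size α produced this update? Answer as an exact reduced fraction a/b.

α = 1/8

F_att = 3/4·(g−p) = 3/4·(-3,-19) = (-2.2500,-14.2500)
o1: d²=10 ≤ ρ²=54; F_rep = 20·(1,-3)/10² = (0.2000,-0.6000)
o2: d²=81 > ρ²=54 → inactive
o3: d²=229 > ρ²=54 → inactive
o4: d²=340 > ρ²=54 → inactive
F = F_att + ΣF_rep = (-2.0500,-14.8500)
Δp = p'−p = (-0.2562,-1.8562); α = Δx/Fx = (-41/160) / (-41/20) = 1/8
check: Δy/Fy = (-297/160) / (-297/20) = 1/8 ✓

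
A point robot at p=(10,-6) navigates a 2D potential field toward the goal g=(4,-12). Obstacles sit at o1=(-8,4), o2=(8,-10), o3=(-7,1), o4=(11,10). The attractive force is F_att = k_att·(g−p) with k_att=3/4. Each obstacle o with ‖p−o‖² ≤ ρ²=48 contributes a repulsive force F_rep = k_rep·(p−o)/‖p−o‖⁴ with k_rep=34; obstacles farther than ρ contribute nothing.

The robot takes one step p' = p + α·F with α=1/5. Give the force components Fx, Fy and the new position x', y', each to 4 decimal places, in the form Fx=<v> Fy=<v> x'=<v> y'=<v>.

Fx=-4.3300 Fy=-4.1600 x'=9.1340 y'=-6.8320

F_att = 3/4·(g−p) = 3/4·(-6,-6) = (-4.5000,-4.5000)
o1: d²=424 > ρ²=48 → inactive
o2: d²=20 ≤ ρ²=48; F_rep = 34·(2,4)/20² = (0.1700,0.3400)
o3: d²=338 > ρ²=48 → inactive
o4: d²=257 > ρ²=48 → inactive
F = F_att + ΣF_rep = (-4.3300,-4.1600)
p' = p + 1/5·F = (9.1340,-6.8320)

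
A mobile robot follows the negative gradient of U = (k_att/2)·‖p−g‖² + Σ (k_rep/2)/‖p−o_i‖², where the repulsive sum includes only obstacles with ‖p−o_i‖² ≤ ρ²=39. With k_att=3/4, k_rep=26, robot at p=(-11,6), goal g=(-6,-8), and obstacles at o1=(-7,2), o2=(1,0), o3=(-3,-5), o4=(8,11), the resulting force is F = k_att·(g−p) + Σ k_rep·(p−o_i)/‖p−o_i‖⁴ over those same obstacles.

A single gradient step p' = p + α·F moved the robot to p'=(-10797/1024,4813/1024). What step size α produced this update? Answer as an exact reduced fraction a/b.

F_att = 3/4·(g−p) = 3/4·(5,-14) = (3.7500,-10.5000)
o1: d²=32 ≤ ρ²=39; F_rep = 26·(-4,4)/32² = (-0.1016,0.1016)
o2: d²=180 > ρ²=39 → inactive
o3: d²=185 > ρ²=39 → inactive
o4: d²=386 > ρ²=39 → inactive
F = F_att + ΣF_rep = (3.6484,-10.3984)
Δp = p'−p = (0.4561,-1.2998); α = Δx/Fx = (467/1024) / (467/128) = 1/8
check: Δy/Fy = (-1331/1024) / (-1331/128) = 1/8 ✓

α = 1/8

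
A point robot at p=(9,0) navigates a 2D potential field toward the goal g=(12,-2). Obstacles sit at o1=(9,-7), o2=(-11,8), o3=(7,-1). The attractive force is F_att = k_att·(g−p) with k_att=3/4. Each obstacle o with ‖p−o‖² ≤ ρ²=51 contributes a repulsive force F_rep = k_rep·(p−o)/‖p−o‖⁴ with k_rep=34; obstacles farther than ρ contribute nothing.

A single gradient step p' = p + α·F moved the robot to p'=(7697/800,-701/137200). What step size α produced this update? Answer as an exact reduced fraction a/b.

F_att = 3/4·(g−p) = 3/4·(3,-2) = (2.2500,-1.5000)
o1: d²=49 ≤ ρ²=51; F_rep = 34·(0,7)/49² = (0.0000,0.0991)
o2: d²=464 > ρ²=51 → inactive
o3: d²=5 ≤ ρ²=51; F_rep = 34·(2,1)/5² = (2.7200,1.3600)
F = F_att + ΣF_rep = (4.9700,-0.0409)
Δp = p'−p = (0.6212,-0.0051); α = Δx/Fx = (497/800) / (497/100) = 1/8
check: Δy/Fy = (-701/137200) / (-701/17150) = 1/8 ✓

α = 1/8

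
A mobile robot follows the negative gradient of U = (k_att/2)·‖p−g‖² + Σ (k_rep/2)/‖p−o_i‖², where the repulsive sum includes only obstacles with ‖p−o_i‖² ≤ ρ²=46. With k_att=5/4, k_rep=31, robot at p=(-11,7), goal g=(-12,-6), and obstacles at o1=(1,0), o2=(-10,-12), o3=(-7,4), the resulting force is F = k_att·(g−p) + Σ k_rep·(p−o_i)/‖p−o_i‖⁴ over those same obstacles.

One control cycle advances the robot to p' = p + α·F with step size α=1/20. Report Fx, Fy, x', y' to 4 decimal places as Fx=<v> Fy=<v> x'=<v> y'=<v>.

F_att = 5/4·(g−p) = 5/4·(-1,-13) = (-1.2500,-16.2500)
o1: d²=193 > ρ²=46 → inactive
o2: d²=362 > ρ²=46 → inactive
o3: d²=25 ≤ ρ²=46; F_rep = 31·(-4,3)/25² = (-0.1984,0.1488)
F = F_att + ΣF_rep = (-1.4484,-16.1012)
p' = p + 1/20·F = (-11.0724,6.1949)

Fx=-1.4484 Fy=-16.1012 x'=-11.0724 y'=6.1949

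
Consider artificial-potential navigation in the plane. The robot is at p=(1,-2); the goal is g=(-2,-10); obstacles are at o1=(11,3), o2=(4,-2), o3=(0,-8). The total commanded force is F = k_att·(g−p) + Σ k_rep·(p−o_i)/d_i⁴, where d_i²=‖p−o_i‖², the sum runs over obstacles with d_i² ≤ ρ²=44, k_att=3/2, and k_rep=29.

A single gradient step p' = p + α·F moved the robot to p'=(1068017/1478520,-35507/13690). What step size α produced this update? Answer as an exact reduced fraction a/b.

F_att = 3/2·(g−p) = 3/2·(-3,-8) = (-4.5000,-12.0000)
o1: d²=125 > ρ²=44 → inactive
o2: d²=9 ≤ ρ²=44; F_rep = 29·(-3,0)/9² = (-1.0741,0.0000)
o3: d²=37 ≤ ρ²=44; F_rep = 29·(1,6)/37² = (0.0212,0.1271)
F = F_att + ΣF_rep = (-5.5529,-11.8729)
Δp = p'−p = (-0.2776,-0.5936); α = Δx/Fx = (-410503/1478520) / (-410503/73926) = 1/20
check: Δy/Fy = (-8127/13690) / (-16254/1369) = 1/20 ✓

α = 1/20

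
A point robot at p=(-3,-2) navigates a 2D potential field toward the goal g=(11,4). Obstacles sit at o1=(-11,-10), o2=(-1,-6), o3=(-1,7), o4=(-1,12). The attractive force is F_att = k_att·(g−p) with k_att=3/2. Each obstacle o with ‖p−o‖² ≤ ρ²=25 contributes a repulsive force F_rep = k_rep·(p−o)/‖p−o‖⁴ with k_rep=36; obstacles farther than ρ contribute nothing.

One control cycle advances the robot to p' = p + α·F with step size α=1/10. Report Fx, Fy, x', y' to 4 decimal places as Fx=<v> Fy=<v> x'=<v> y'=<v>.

F_att = 3/2·(g−p) = 3/2·(14,6) = (21.0000,9.0000)
o1: d²=128 > ρ²=25 → inactive
o2: d²=20 ≤ ρ²=25; F_rep = 36·(-2,4)/20² = (-0.1800,0.3600)
o3: d²=85 > ρ²=25 → inactive
o4: d²=200 > ρ²=25 → inactive
F = F_att + ΣF_rep = (20.8200,9.3600)
p' = p + 1/10·F = (-0.9180,-1.0640)

Fx=20.8200 Fy=9.3600 x'=-0.9180 y'=-1.0640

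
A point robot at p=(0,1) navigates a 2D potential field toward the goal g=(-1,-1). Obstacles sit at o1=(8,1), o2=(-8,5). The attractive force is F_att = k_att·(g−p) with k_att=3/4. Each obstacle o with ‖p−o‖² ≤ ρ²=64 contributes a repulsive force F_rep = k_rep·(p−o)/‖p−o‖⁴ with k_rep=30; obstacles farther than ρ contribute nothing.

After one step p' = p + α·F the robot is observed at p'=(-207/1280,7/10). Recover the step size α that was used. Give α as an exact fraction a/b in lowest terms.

α = 1/5

F_att = 3/4·(g−p) = 3/4·(-1,-2) = (-0.7500,-1.5000)
o1: d²=64 ≤ ρ²=64; F_rep = 30·(-8,0)/64² = (-0.0586,0.0000)
o2: d²=80 > ρ²=64 → inactive
F = F_att + ΣF_rep = (-0.8086,-1.5000)
Δp = p'−p = (-0.1617,-0.3000); α = Δx/Fx = (-207/1280) / (-207/256) = 1/5
check: Δy/Fy = (-3/10) / (-3/2) = 1/5 ✓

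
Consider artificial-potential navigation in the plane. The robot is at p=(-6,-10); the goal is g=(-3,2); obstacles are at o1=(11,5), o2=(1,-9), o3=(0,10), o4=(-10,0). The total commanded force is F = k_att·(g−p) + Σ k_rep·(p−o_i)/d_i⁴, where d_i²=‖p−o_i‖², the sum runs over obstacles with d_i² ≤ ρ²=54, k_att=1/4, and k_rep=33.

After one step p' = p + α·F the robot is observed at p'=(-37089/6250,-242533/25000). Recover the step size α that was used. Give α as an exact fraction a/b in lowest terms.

α = 1/10

F_att = 1/4·(g−p) = 1/4·(3,12) = (0.7500,3.0000)
o1: d²=514 > ρ²=54 → inactive
o2: d²=50 ≤ ρ²=54; F_rep = 33·(-7,-1)/50² = (-0.0924,-0.0132)
o3: d²=436 > ρ²=54 → inactive
o4: d²=116 > ρ²=54 → inactive
F = F_att + ΣF_rep = (0.6576,2.9868)
Δp = p'−p = (0.0658,0.2987); α = Δx/Fx = (411/6250) / (411/625) = 1/10
check: Δy/Fy = (7467/25000) / (7467/2500) = 1/10 ✓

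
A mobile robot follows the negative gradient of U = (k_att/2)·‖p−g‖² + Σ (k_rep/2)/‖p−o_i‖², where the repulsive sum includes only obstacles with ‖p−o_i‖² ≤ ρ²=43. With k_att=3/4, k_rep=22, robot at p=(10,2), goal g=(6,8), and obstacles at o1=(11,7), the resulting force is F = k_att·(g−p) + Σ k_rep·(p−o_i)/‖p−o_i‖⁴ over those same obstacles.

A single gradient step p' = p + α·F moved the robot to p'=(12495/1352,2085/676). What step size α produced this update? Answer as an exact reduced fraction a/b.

α = 1/4

F_att = 3/4·(g−p) = 3/4·(-4,6) = (-3.0000,4.5000)
o1: d²=26 ≤ ρ²=43; F_rep = 22·(-1,-5)/26² = (-0.0325,-0.1627)
F = F_att + ΣF_rep = (-3.0325,4.3373)
Δp = p'−p = (-0.7581,1.0843); α = Δx/Fx = (-1025/1352) / (-1025/338) = 1/4
check: Δy/Fy = (733/676) / (733/169) = 1/4 ✓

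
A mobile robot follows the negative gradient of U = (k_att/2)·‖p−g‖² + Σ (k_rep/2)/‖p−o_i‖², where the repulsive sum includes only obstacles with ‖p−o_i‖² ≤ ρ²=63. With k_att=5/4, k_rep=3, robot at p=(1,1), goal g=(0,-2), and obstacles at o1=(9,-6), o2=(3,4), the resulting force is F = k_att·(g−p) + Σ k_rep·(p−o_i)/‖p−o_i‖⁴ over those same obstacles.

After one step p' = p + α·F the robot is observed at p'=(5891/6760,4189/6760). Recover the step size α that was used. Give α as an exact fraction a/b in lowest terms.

α = 1/10

F_att = 5/4·(g−p) = 5/4·(-1,-3) = (-1.2500,-3.7500)
o1: d²=113 > ρ²=63 → inactive
o2: d²=13 ≤ ρ²=63; F_rep = 3·(-2,-3)/13² = (-0.0355,-0.0533)
F = F_att + ΣF_rep = (-1.2855,-3.8033)
Δp = p'−p = (-0.1286,-0.3803); α = Δx/Fx = (-869/6760) / (-869/676) = 1/10
check: Δy/Fy = (-2571/6760) / (-2571/676) = 1/10 ✓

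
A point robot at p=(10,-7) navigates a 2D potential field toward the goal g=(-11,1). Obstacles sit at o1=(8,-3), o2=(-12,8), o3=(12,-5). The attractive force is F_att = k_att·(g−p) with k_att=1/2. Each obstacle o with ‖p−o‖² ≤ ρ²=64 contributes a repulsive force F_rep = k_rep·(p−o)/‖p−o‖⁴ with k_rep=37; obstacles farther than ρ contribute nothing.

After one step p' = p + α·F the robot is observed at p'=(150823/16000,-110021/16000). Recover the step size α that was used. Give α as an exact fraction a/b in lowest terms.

α = 1/20

F_att = 1/2·(g−p) = 1/2·(-21,8) = (-10.5000,4.0000)
o1: d²=20 ≤ ρ²=64; F_rep = 37·(2,-4)/20² = (0.1850,-0.3700)
o2: d²=709 > ρ²=64 → inactive
o3: d²=8 ≤ ρ²=64; F_rep = 37·(-2,-2)/8² = (-1.1562,-1.1562)
F = F_att + ΣF_rep = (-11.4712,2.4737)
Δp = p'−p = (-0.5736,0.1237); α = Δx/Fx = (-9177/16000) / (-9177/800) = 1/20
check: Δy/Fy = (1979/16000) / (1979/800) = 1/20 ✓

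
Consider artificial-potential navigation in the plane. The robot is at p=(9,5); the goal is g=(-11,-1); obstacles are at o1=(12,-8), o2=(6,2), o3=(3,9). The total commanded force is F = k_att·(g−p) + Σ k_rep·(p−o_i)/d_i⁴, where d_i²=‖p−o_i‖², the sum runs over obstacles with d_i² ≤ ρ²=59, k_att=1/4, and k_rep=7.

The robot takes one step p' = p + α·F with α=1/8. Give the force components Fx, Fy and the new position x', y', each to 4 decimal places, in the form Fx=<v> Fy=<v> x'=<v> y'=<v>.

Fx=-4.9197 Fy=-1.4455 x'=8.3850 y'=4.8193

F_att = 1/4·(g−p) = 1/4·(-20,-6) = (-5.0000,-1.5000)
o1: d²=178 > ρ²=59 → inactive
o2: d²=18 ≤ ρ²=59; F_rep = 7·(3,3)/18² = (0.0648,0.0648)
o3: d²=52 ≤ ρ²=59; F_rep = 7·(6,-4)/52² = (0.0155,-0.0104)
F = F_att + ΣF_rep = (-4.9197,-1.4455)
p' = p + 1/8·F = (8.3850,4.8193)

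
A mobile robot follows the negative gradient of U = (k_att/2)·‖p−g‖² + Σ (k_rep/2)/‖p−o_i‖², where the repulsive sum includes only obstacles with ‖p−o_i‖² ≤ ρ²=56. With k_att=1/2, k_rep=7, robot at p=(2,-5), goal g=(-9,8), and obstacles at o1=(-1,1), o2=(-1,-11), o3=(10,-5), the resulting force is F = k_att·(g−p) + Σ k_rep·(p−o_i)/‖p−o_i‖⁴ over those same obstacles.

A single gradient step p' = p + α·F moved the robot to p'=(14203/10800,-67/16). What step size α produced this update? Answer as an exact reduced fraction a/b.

α = 1/8

F_att = 1/2·(g−p) = 1/2·(-11,13) = (-5.5000,6.5000)
o1: d²=45 ≤ ρ²=56; F_rep = 7·(3,-6)/45² = (0.0104,-0.0207)
o2: d²=45 ≤ ρ²=56; F_rep = 7·(3,6)/45² = (0.0104,0.0207)
o3: d²=64 > ρ²=56 → inactive
F = F_att + ΣF_rep = (-5.4793,6.5000)
Δp = p'−p = (-0.6849,0.8125); α = Δx/Fx = (-7397/10800) / (-7397/1350) = 1/8
check: Δy/Fy = (13/16) / (13/2) = 1/8 ✓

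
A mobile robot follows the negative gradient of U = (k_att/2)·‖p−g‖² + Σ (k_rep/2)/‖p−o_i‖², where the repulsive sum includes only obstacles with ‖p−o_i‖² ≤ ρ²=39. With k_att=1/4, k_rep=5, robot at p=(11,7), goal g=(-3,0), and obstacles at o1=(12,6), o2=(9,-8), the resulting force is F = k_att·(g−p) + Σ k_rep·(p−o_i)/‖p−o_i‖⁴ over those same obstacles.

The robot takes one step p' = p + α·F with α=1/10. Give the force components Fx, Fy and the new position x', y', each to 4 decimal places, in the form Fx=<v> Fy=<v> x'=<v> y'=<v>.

Fx=-4.7500 Fy=-0.5000 x'=10.5250 y'=6.9500

F_att = 1/4·(g−p) = 1/4·(-14,-7) = (-3.5000,-1.7500)
o1: d²=2 ≤ ρ²=39; F_rep = 5·(-1,1)/2² = (-1.2500,1.2500)
o2: d²=229 > ρ²=39 → inactive
F = F_att + ΣF_rep = (-4.7500,-0.5000)
p' = p + 1/10·F = (10.5250,6.9500)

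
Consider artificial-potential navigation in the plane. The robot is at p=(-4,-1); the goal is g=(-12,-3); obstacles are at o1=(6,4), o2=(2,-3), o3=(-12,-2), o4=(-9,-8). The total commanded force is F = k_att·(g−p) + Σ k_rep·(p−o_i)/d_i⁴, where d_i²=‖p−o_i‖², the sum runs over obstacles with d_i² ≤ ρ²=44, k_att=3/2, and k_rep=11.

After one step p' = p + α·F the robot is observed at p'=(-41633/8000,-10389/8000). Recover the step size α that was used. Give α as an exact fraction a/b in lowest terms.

α = 1/10

F_att = 3/2·(g−p) = 3/2·(-8,-2) = (-12.0000,-3.0000)
o1: d²=125 > ρ²=44 → inactive
o2: d²=40 ≤ ρ²=44; F_rep = 11·(-6,2)/40² = (-0.0413,0.0138)
o3: d²=65 > ρ²=44 → inactive
o4: d²=74 > ρ²=44 → inactive
F = F_att + ΣF_rep = (-12.0412,-2.9863)
Δp = p'−p = (-1.2041,-0.2986); α = Δx/Fx = (-9633/8000) / (-9633/800) = 1/10
check: Δy/Fy = (-2389/8000) / (-2389/800) = 1/10 ✓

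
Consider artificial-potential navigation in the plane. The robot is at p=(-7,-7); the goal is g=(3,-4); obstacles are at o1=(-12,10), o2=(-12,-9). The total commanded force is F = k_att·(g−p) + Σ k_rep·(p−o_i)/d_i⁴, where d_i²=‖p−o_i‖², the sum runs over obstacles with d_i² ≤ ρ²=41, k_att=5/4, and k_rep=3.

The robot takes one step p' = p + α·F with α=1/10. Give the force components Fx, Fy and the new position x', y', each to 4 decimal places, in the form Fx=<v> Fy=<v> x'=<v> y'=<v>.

Fx=12.5178 Fy=3.7571 x'=-5.7482 y'=-6.6243

F_att = 5/4·(g−p) = 5/4·(10,3) = (12.5000,3.7500)
o1: d²=314 > ρ²=41 → inactive
o2: d²=29 ≤ ρ²=41; F_rep = 3·(5,2)/29² = (0.0178,0.0071)
F = F_att + ΣF_rep = (12.5178,3.7571)
p' = p + 1/10·F = (-5.7482,-6.6243)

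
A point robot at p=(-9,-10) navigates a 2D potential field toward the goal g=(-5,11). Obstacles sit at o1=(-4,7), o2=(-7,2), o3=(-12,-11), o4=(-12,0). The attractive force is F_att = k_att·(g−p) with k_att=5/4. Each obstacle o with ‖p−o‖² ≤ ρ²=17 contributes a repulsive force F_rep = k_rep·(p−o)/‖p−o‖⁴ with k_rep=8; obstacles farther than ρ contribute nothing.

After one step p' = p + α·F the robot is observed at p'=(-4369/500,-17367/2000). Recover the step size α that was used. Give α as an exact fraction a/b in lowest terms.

F_att = 5/4·(g−p) = 5/4·(4,21) = (5.0000,26.2500)
o1: d²=314 > ρ²=17 → inactive
o2: d²=148 > ρ²=17 → inactive
o3: d²=10 ≤ ρ²=17; F_rep = 8·(3,1)/10² = (0.2400,0.0800)
o4: d²=109 > ρ²=17 → inactive
F = F_att + ΣF_rep = (5.2400,26.3300)
Δp = p'−p = (0.2620,1.3165); α = Δx/Fx = (131/500) / (131/25) = 1/20
check: Δy/Fy = (2633/2000) / (2633/100) = 1/20 ✓

α = 1/20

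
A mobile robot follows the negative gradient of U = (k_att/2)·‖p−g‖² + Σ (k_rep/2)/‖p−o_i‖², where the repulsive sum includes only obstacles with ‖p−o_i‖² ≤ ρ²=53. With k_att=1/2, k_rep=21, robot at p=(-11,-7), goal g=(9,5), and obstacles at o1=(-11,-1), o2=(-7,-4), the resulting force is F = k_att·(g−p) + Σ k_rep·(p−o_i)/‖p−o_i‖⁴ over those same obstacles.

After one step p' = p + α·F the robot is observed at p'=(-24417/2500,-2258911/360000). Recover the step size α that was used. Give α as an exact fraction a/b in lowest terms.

F_att = 1/2·(g−p) = 1/2·(20,12) = (10.0000,6.0000)
o1: d²=36 ≤ ρ²=53; F_rep = 21·(0,-6)/36² = (0.0000,-0.0972)
o2: d²=25 ≤ ρ²=53; F_rep = 21·(-4,-3)/25² = (-0.1344,-0.1008)
F = F_att + ΣF_rep = (9.8656,5.8020)
Δp = p'−p = (1.2332,0.7252); α = Δx/Fx = (3083/2500) / (6166/625) = 1/8
check: Δy/Fy = (261089/360000) / (261089/45000) = 1/8 ✓

α = 1/8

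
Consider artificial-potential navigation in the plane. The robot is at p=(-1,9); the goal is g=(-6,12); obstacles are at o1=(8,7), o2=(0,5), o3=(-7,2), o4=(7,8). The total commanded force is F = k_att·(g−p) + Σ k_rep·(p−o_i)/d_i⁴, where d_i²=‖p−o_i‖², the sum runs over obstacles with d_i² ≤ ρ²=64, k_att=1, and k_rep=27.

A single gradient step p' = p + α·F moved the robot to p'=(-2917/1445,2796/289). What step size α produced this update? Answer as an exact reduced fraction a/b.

α = 1/5

F_att = 1·(g−p) = 1·(-5,3) = (-5.0000,3.0000)
o1: d²=85 > ρ²=64 → inactive
o2: d²=17 ≤ ρ²=64; F_rep = 27·(-1,4)/17² = (-0.0934,0.3737)
o3: d²=85 > ρ²=64 → inactive
o4: d²=65 > ρ²=64 → inactive
F = F_att + ΣF_rep = (-5.0934,3.3737)
Δp = p'−p = (-1.0187,0.6747); α = Δx/Fx = (-1472/1445) / (-1472/289) = 1/5
check: Δy/Fy = (195/289) / (975/289) = 1/5 ✓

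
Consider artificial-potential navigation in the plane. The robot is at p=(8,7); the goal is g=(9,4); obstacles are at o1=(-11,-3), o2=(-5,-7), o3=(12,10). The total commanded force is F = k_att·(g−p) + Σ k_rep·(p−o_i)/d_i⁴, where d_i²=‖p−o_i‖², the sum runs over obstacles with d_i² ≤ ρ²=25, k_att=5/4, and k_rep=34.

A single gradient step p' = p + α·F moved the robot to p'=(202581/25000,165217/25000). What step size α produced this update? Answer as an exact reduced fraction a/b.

F_att = 5/4·(g−p) = 5/4·(1,-3) = (1.2500,-3.7500)
o1: d²=461 > ρ²=25 → inactive
o2: d²=365 > ρ²=25 → inactive
o3: d²=25 ≤ ρ²=25; F_rep = 34·(-4,-3)/25² = (-0.2176,-0.1632)
F = F_att + ΣF_rep = (1.0324,-3.9132)
Δp = p'−p = (0.1032,-0.3913); α = Δx/Fx = (2581/25000) / (2581/2500) = 1/10
check: Δy/Fy = (-9783/25000) / (-9783/2500) = 1/10 ✓

α = 1/10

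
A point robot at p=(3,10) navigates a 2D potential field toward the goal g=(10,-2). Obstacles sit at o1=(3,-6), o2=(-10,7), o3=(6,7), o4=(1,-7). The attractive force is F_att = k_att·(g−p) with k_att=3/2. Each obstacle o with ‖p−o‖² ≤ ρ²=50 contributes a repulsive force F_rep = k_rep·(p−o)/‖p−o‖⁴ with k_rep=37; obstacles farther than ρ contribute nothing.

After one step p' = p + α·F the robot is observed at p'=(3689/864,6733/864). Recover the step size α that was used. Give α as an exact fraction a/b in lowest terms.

α = 1/8

F_att = 3/2·(g−p) = 3/2·(7,-12) = (10.5000,-18.0000)
o1: d²=256 > ρ²=50 → inactive
o2: d²=178 > ρ²=50 → inactive
o3: d²=18 ≤ ρ²=50; F_rep = 37·(-3,3)/18² = (-0.3426,0.3426)
o4: d²=293 > ρ²=50 → inactive
F = F_att + ΣF_rep = (10.1574,-17.6574)
Δp = p'−p = (1.2697,-2.2072); α = Δx/Fx = (1097/864) / (1097/108) = 1/8
check: Δy/Fy = (-1907/864) / (-1907/108) = 1/8 ✓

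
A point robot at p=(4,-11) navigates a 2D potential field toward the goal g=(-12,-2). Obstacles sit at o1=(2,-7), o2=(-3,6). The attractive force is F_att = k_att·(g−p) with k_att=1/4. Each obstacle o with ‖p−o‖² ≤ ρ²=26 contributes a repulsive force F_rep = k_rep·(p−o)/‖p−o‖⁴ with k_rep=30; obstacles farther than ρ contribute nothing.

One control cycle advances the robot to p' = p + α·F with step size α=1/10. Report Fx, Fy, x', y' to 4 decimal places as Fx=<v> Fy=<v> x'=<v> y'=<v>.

Fx=-3.8500 Fy=1.9500 x'=3.6150 y'=-10.8050

F_att = 1/4·(g−p) = 1/4·(-16,9) = (-4.0000,2.2500)
o1: d²=20 ≤ ρ²=26; F_rep = 30·(2,-4)/20² = (0.1500,-0.3000)
o2: d²=338 > ρ²=26 → inactive
F = F_att + ΣF_rep = (-3.8500,1.9500)
p' = p + 1/10·F = (3.6150,-10.8050)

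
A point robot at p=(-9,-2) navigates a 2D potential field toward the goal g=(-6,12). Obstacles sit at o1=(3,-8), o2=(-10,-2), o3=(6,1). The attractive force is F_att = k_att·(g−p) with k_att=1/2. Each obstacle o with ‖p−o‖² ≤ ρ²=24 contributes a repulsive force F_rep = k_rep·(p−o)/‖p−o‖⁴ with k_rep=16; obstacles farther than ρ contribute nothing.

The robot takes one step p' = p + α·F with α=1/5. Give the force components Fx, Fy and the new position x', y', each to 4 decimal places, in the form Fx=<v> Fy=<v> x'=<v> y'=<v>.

Fx=17.5000 Fy=7.0000 x'=-5.5000 y'=-0.6000

F_att = 1/2·(g−p) = 1/2·(3,14) = (1.5000,7.0000)
o1: d²=180 > ρ²=24 → inactive
o2: d²=1 ≤ ρ²=24; F_rep = 16·(1,0)/1² = (16.0000,0.0000)
o3: d²=234 > ρ²=24 → inactive
F = F_att + ΣF_rep = (17.5000,7.0000)
p' = p + 1/5·F = (-5.5000,-0.6000)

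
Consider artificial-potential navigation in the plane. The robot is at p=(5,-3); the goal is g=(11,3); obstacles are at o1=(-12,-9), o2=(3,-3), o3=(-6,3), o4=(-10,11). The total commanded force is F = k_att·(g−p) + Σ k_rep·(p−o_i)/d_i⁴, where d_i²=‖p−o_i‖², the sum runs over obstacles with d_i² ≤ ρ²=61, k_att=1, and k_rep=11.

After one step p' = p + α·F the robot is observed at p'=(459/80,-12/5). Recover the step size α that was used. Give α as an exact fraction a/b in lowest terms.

F_att = 1·(g−p) = 1·(6,6) = (6.0000,6.0000)
o1: d²=325 > ρ²=61 → inactive
o2: d²=4 ≤ ρ²=61; F_rep = 11·(2,0)/4² = (1.3750,0.0000)
o3: d²=157 > ρ²=61 → inactive
o4: d²=421 > ρ²=61 → inactive
F = F_att + ΣF_rep = (7.3750,6.0000)
Δp = p'−p = (0.7375,0.6000); α = Δx/Fx = (59/80) / (59/8) = 1/10
check: Δy/Fy = (3/5) / (6) = 1/10 ✓

α = 1/10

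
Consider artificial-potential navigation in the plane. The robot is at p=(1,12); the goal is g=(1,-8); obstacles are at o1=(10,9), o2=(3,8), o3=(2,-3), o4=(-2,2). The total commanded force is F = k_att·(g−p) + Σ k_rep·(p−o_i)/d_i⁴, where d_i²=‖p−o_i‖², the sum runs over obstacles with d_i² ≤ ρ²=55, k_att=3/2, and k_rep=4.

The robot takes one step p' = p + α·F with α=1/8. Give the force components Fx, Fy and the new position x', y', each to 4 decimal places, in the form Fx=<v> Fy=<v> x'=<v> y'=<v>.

Fx=-0.0200 Fy=-29.9600 x'=0.9975 y'=8.2550

F_att = 3/2·(g−p) = 3/2·(0,-20) = (0.0000,-30.0000)
o1: d²=90 > ρ²=55 → inactive
o2: d²=20 ≤ ρ²=55; F_rep = 4·(-2,4)/20² = (-0.0200,0.0400)
o3: d²=226 > ρ²=55 → inactive
o4: d²=109 > ρ²=55 → inactive
F = F_att + ΣF_rep = (-0.0200,-29.9600)
p' = p + 1/8·F = (0.9975,8.2550)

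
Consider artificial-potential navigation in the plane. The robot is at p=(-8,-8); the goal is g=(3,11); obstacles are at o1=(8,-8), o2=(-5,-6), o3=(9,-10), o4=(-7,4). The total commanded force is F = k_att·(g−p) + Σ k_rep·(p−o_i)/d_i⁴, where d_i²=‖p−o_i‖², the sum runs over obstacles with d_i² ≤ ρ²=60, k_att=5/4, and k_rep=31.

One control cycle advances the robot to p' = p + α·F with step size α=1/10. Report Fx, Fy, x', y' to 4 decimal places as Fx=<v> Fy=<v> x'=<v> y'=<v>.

Fx=13.1997 Fy=23.3831 x'=-6.6800 y'=-5.6617

F_att = 5/4·(g−p) = 5/4·(11,19) = (13.7500,23.7500)
o1: d²=256 > ρ²=60 → inactive
o2: d²=13 ≤ ρ²=60; F_rep = 31·(-3,-2)/13² = (-0.5503,-0.3669)
o3: d²=293 > ρ²=60 → inactive
o4: d²=145 > ρ²=60 → inactive
F = F_att + ΣF_rep = (13.1997,23.3831)
p' = p + 1/10·F = (-6.6800,-5.6617)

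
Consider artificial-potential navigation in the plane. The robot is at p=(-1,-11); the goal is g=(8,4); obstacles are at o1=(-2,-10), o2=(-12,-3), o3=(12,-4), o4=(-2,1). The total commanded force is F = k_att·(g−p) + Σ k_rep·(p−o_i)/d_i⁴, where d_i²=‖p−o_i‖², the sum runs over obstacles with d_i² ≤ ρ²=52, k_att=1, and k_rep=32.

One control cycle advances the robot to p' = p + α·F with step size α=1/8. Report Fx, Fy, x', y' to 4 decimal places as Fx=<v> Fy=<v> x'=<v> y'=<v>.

F_att = 1·(g−p) = 1·(9,15) = (9.0000,15.0000)
o1: d²=2 ≤ ρ²=52; F_rep = 32·(1,-1)/2² = (8.0000,-8.0000)
o2: d²=185 > ρ²=52 → inactive
o3: d²=218 > ρ²=52 → inactive
o4: d²=145 > ρ²=52 → inactive
F = F_att + ΣF_rep = (17.0000,7.0000)
p' = p + 1/8·F = (1.1250,-10.1250)

Fx=17.0000 Fy=7.0000 x'=1.1250 y'=-10.1250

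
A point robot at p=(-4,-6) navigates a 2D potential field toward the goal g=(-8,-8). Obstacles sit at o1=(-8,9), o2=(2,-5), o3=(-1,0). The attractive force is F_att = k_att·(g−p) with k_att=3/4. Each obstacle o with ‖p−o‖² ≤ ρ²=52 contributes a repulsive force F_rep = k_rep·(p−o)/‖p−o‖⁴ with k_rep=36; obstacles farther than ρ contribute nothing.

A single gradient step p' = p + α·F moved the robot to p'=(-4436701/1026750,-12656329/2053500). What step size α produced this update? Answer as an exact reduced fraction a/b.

F_att = 3/4·(g−p) = 3/4·(-4,-2) = (-3.0000,-1.5000)
o1: d²=241 > ρ²=52 → inactive
o2: d²=37 ≤ ρ²=52; F_rep = 36·(-6,-1)/37² = (-0.1578,-0.0263)
o3: d²=45 ≤ ρ²=52; F_rep = 36·(-3,-6)/45² = (-0.0533,-0.1067)
F = F_att + ΣF_rep = (-3.2111,-1.6330)
Δp = p'−p = (-0.3211,-0.1633); α = Δx/Fx = (-329701/1026750) / (-329701/102675) = 1/10
check: Δy/Fy = (-335329/2053500) / (-335329/205350) = 1/10 ✓

α = 1/10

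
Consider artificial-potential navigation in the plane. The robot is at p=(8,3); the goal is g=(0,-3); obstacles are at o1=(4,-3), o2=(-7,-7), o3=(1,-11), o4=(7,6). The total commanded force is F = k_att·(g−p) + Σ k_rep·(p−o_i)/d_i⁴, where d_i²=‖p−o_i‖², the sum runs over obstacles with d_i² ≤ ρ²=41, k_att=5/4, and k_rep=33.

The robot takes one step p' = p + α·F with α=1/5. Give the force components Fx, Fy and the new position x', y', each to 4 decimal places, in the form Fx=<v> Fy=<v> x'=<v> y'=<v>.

F_att = 5/4·(g−p) = 5/4·(-8,-6) = (-10.0000,-7.5000)
o1: d²=52 > ρ²=41 → inactive
o2: d²=325 > ρ²=41 → inactive
o3: d²=245 > ρ²=41 → inactive
o4: d²=10 ≤ ρ²=41; F_rep = 33·(1,-3)/10² = (0.3300,-0.9900)
F = F_att + ΣF_rep = (-9.6700,-8.4900)
p' = p + 1/5·F = (6.0660,1.3020)

Fx=-9.6700 Fy=-8.4900 x'=6.0660 y'=1.3020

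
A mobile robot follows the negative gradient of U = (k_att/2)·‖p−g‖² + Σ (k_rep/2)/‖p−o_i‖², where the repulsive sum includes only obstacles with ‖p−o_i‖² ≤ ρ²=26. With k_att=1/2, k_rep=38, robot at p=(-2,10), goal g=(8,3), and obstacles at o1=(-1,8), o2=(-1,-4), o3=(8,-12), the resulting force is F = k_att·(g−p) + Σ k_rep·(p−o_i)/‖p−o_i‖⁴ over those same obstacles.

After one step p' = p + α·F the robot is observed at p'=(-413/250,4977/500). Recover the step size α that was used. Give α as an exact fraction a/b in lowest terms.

α = 1/10

F_att = 1/2·(g−p) = 1/2·(10,-7) = (5.0000,-3.5000)
o1: d²=5 ≤ ρ²=26; F_rep = 38·(-1,2)/5² = (-1.5200,3.0400)
o2: d²=197 > ρ²=26 → inactive
o3: d²=584 > ρ²=26 → inactive
F = F_att + ΣF_rep = (3.4800,-0.4600)
Δp = p'−p = (0.3480,-0.0460); α = Δx/Fx = (87/250) / (87/25) = 1/10
check: Δy/Fy = (-23/500) / (-23/50) = 1/10 ✓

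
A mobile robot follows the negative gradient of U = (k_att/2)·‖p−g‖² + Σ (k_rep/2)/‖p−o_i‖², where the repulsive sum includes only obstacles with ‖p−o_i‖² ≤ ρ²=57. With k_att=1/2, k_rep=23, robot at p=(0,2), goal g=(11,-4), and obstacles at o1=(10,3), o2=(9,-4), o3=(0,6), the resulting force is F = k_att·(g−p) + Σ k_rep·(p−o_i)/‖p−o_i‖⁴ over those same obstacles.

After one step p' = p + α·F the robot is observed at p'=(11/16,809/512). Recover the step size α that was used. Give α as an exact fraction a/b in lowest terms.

F_att = 1/2·(g−p) = 1/2·(11,-6) = (5.5000,-3.0000)
o1: d²=101 > ρ²=57 → inactive
o2: d²=117 > ρ²=57 → inactive
o3: d²=16 ≤ ρ²=57; F_rep = 23·(0,-4)/16² = (0.0000,-0.3594)
F = F_att + ΣF_rep = (5.5000,-3.3594)
Δp = p'−p = (0.6875,-0.4199); α = Δx/Fx = (11/16) / (11/2) = 1/8
check: Δy/Fy = (-215/512) / (-215/64) = 1/8 ✓

α = 1/8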